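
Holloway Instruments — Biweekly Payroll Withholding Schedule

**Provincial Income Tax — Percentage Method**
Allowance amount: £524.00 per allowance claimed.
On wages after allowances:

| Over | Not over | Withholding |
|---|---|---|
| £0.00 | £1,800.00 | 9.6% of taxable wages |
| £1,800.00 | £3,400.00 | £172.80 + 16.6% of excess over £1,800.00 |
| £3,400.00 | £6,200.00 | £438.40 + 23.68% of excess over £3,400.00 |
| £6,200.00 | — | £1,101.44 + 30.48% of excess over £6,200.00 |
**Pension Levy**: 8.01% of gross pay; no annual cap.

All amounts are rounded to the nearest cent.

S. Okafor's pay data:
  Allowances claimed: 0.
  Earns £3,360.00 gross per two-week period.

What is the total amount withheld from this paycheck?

Provincial Income Tax: taxable = £3,360.00
  £172.80 + 16.6% × (£3,360.00 − £1,800.00) = £172.80 + 16.6% × £1,560.00 = £431.76
Pension Levy: 8.01% × £3,360.00 = £269.14
Total: £431.76 + £269.14 = £700.90

£700.90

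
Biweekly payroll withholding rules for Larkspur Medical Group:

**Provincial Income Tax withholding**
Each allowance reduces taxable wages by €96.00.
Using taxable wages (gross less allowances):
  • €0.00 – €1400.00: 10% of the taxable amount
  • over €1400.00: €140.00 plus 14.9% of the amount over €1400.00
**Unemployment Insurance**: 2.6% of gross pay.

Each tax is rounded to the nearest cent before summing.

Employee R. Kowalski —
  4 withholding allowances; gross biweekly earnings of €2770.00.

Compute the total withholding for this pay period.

Provincial Income Tax: taxable = €2770.00 − 4×€96.00 = €2386.00
  €140.00 + 14.9% × (€2386.00 − €1400.00) = €140.00 + 14.9% × €986.00 = €286.91
Unemployment Insurance: 2.6% × €2770.00 = €72.02
Total: €286.91 + €72.02 = €358.93

€358.93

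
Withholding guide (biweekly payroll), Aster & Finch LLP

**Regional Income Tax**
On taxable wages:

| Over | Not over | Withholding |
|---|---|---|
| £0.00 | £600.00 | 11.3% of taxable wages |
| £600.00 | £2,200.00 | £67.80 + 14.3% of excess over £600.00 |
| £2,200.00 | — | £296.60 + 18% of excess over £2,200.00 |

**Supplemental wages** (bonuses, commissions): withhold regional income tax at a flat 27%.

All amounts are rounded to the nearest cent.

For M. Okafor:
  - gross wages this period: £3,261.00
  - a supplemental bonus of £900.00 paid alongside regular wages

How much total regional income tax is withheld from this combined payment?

Regional Income Tax: taxable = £3,261.00
  £296.60 + 18% × (£3,261.00 − £2,200.00) = £296.60 + 18% × £1,061.00 = £487.58
Supplemental (27% flat on bonus): 27% × £900.00 = £243.00
Total regional income tax: £487.58 + £243.00 = £730.58

£730.58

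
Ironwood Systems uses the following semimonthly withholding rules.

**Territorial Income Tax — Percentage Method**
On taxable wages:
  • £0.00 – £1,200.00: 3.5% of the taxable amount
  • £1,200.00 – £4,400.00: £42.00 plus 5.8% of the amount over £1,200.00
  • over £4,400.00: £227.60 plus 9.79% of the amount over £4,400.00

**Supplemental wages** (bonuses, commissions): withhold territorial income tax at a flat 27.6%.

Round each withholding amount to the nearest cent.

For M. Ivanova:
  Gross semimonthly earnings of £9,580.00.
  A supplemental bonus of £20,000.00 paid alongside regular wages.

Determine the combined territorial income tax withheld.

£6,254.72

Territorial Income Tax: taxable = £9,580.00
  £227.60 + 9.79% × (£9,580.00 − £4,400.00) = £227.60 + 9.79% × £5,180.00 = £734.72
Supplemental (27.6% flat on bonus): 27.6% × £20,000.00 = £5,520.00
Total territorial income tax: £734.72 + £5,520.00 = £6,254.72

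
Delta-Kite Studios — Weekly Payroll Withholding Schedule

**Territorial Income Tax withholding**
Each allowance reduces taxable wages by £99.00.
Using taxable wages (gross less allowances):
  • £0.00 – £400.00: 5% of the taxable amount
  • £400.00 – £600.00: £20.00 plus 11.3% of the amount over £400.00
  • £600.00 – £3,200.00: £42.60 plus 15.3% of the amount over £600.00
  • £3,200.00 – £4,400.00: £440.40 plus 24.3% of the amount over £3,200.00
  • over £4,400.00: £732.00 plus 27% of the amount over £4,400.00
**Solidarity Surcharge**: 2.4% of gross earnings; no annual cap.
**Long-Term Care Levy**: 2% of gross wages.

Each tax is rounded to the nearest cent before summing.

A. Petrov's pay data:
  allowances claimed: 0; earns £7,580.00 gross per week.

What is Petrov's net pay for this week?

Territorial Income Tax: taxable = £7,580.00
  £732.00 + 27% × (£7,580.00 − £4,400.00) = £732.00 + 27% × £3,180.00 = £1,590.60
Solidarity Surcharge: 2.4% × £7,580.00 = £181.92
Long-Term Care Levy: 2% × £7,580.00 = £151.60
Total withheld: £1,590.60 + £181.92 + £151.60 = £1,924.12
Net pay: £7,580.00 − £1,924.12 = £5,655.88

£5,655.88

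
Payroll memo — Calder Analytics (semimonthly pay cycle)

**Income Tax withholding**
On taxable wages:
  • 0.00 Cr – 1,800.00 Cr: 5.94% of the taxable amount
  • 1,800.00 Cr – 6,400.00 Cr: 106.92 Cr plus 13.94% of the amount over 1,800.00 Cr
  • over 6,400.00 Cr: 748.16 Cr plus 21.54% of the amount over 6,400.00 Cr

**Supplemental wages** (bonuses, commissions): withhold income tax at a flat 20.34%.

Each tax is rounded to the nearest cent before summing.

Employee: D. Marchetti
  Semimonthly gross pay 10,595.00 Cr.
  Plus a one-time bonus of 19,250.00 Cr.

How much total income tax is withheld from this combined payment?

Income Tax: taxable = 10,595.00 Cr
  748.16 Cr + 21.54% × (10,595.00 Cr − 6,400.00 Cr) = 748.16 Cr + 21.54% × 4,195.00 Cr = 1,651.76 Cr
Supplemental (20.34% flat on bonus): 20.34% × 19,250.00 Cr = 3,915.45 Cr
Total income tax: 1,651.76 Cr + 3,915.45 Cr = 5,567.21 Cr

5,567.21 Cr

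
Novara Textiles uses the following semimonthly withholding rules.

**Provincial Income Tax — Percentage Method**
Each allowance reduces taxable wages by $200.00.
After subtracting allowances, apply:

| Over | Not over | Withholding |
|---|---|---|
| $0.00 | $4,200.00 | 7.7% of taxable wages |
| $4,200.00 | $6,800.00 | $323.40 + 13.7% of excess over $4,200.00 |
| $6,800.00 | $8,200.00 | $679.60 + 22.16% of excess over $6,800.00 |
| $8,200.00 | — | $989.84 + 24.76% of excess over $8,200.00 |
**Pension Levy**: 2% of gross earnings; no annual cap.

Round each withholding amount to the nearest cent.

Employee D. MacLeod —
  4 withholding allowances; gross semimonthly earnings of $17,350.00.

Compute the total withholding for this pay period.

$3,404.30

Provincial Income Tax: taxable = $17,350.00 − 4×$200.00 = $16,550.00
  $989.84 + 24.76% × ($16,550.00 − $8,200.00) = $989.84 + 24.76% × $8,350.00 = $3,057.30
Pension Levy: 2% × $17,350.00 = $347.00
Total: $3,057.30 + $347.00 = $3,404.30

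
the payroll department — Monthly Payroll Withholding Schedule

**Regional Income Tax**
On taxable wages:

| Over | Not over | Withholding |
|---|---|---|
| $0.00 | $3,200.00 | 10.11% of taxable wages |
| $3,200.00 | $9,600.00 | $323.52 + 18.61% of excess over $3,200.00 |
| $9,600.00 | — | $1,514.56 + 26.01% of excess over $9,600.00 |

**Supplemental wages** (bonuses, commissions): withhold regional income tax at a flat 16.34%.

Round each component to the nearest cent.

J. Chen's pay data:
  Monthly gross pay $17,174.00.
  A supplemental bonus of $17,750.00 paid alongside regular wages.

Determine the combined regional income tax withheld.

$6,384.91

Regional Income Tax: taxable = $17,174.00
  $1,514.56 + 26.01% × ($17,174.00 − $9,600.00) = $1,514.56 + 26.01% × $7,574.00 = $3,484.56
Supplemental (16.34% flat on bonus): 16.34% × $17,750.00 = $2,900.35
Total regional income tax: $3,484.56 + $2,900.35 = $6,384.91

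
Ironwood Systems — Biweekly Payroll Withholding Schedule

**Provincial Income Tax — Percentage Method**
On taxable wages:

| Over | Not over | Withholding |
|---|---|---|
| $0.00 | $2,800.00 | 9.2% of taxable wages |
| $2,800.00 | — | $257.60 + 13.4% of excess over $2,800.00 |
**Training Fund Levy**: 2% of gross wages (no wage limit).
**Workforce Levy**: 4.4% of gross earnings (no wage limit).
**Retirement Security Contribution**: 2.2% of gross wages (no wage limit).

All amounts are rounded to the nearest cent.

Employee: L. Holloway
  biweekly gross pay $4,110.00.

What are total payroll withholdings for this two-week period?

$786.60

Provincial Income Tax: taxable = $4,110.00
  $257.60 + 13.4% × ($4,110.00 − $2,800.00) = $257.60 + 13.4% × $1,310.00 = $433.14
Training Fund Levy: 2% × $4,110.00 = $82.20
Workforce Levy: 4.4% × $4,110.00 = $180.84
Retirement Security Contribution: 2.2% × $4,110.00 = $90.42
Total: $433.14 + $82.20 + $180.84 + $90.42 = $786.60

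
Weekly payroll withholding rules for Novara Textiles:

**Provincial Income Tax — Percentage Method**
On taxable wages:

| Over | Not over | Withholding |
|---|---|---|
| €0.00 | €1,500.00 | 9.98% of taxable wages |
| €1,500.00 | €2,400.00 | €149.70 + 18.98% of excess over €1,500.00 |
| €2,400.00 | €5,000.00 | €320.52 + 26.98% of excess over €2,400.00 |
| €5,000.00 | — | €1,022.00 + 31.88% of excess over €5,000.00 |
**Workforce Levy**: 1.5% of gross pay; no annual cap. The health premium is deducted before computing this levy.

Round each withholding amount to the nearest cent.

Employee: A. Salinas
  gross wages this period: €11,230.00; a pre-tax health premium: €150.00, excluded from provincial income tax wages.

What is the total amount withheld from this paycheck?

Provincial Income Tax: taxable = €11,230.00 − €150.00 = €11,080.00
  €1,022.00 + 31.88% × (€11,080.00 − €5,000.00) = €1,022.00 + 31.88% × €6,080.00 = €2,960.30
Workforce Levy: 1.5% × €11,080.00 = €166.20
Total: €2,960.30 + €166.20 = €3,126.50

€3,126.50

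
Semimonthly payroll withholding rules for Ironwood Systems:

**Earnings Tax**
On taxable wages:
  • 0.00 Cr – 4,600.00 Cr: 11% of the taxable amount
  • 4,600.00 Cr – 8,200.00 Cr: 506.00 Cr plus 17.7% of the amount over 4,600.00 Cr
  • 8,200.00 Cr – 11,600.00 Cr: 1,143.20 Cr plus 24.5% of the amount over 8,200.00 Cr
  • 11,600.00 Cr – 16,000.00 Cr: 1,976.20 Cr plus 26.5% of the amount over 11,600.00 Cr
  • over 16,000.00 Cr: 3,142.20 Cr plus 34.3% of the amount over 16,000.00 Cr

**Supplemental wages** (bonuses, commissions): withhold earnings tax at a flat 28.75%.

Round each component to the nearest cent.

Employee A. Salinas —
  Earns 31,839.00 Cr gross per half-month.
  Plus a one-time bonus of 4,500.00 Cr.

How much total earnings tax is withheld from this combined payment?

9,868.73 Cr

Earnings Tax: taxable = 31,839.00 Cr
  3,142.20 Cr + 34.3% × (31,839.00 Cr − 16,000.00 Cr) = 3,142.20 Cr + 34.3% × 15,839.00 Cr = 8,574.98 Cr
Supplemental (28.75% flat on bonus): 28.75% × 4,500.00 Cr = 1,293.75 Cr
Total earnings tax: 8,574.98 Cr + 1,293.75 Cr = 9,868.73 Cr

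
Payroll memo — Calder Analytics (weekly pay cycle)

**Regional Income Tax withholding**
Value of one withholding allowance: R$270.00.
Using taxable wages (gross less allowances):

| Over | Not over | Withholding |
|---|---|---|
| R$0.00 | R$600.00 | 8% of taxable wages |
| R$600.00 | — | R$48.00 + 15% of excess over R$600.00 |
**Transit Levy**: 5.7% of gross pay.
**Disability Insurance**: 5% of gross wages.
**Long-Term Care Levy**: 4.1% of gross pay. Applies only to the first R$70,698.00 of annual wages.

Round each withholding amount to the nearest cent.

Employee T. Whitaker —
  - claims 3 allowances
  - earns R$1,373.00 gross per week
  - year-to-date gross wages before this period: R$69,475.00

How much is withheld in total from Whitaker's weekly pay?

Regional Income Tax: taxable = R$1,373.00 − 3×R$270.00 = R$563.00
  8% × R$563.00 = R$45.04
Transit Levy: 5.7% × R$1,373.00 = R$78.26
Disability Insurance: 5% × R$1,373.00 = R$68.65
Long-Term Care Levy: cap R$70,698.00 − YTD R$69,475.00 = R$1,223.00 subject; 4.1% × R$1,223.00 = R$50.14
Total: R$45.04 + R$78.26 + R$68.65 + R$50.14 = R$242.09

R$242.09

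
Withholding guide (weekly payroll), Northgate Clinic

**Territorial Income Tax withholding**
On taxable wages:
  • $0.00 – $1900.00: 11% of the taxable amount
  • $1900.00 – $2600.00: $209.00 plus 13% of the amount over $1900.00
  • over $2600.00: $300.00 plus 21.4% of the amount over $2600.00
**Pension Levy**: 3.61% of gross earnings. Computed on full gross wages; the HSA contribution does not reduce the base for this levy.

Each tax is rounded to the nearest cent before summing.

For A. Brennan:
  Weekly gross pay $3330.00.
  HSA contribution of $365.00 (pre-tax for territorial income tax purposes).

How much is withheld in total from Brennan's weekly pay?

$498.32

Territorial Income Tax: taxable = $3330.00 − $365.00 = $2965.00
  $300.00 + 21.4% × ($2965.00 − $2600.00) = $300.00 + 21.4% × $365.00 = $378.11
Pension Levy: 3.61% × $3330.00 = $120.21
Total: $378.11 + $120.21 = $498.32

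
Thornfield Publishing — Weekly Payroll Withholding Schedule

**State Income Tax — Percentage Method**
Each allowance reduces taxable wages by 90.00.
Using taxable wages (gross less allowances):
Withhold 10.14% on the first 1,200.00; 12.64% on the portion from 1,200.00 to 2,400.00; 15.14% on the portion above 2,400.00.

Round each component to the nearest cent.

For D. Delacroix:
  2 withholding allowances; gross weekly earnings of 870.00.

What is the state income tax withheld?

69.97

State Income Tax: taxable = 870.00 − 2×90.00 = 690.00
  10.14% × 690.00 = 69.97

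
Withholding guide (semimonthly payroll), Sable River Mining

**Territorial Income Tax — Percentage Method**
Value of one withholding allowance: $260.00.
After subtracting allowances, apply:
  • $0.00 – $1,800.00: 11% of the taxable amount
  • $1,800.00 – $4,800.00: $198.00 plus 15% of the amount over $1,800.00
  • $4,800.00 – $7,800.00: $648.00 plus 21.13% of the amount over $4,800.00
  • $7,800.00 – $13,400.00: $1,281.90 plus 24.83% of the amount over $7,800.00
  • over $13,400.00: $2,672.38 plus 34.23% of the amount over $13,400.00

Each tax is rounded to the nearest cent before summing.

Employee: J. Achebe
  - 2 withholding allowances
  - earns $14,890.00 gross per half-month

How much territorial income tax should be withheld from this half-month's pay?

Territorial Income Tax: taxable = $14,890.00 − 2×$260.00 = $14,370.00
  $2,672.38 + 34.23% × ($14,370.00 − $13,400.00) = $2,672.38 + 34.23% × $970.00 = $3,004.41

$3,004.41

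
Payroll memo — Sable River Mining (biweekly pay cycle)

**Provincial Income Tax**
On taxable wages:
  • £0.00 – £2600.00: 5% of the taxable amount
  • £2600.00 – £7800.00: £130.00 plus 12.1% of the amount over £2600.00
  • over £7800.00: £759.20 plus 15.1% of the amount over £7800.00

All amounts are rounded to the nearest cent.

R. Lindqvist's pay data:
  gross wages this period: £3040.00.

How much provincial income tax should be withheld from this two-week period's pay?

£183.24

Provincial Income Tax: taxable = £3040.00
  £130.00 + 12.1% × (£3040.00 − £2600.00) = £130.00 + 12.1% × £440.00 = £183.24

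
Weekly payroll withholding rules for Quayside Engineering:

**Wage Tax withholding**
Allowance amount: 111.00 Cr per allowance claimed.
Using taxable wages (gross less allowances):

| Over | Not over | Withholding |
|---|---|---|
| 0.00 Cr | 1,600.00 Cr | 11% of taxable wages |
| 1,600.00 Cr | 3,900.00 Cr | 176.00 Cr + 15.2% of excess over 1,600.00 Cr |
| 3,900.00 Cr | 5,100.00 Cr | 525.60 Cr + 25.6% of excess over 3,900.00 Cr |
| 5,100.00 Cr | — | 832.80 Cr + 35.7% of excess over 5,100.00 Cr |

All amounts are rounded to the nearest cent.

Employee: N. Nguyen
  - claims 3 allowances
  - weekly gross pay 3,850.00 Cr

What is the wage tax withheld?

467.38 Cr

Wage Tax: taxable = 3,850.00 Cr − 3×111.00 Cr = 3,517.00 Cr
  176.00 Cr + 15.2% × (3,517.00 Cr − 1,600.00 Cr) = 176.00 Cr + 15.2% × 1,917.00 Cr = 467.38 Cr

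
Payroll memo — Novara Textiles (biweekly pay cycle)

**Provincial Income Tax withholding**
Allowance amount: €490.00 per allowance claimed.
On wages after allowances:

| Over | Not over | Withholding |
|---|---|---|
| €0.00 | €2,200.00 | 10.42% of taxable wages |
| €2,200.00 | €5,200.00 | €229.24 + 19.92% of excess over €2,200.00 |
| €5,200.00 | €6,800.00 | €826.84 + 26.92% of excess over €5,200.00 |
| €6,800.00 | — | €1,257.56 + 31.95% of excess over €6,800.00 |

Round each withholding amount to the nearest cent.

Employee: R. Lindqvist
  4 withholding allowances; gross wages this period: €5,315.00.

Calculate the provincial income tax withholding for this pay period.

Provincial Income Tax: taxable = €5,315.00 − 4×€490.00 = €3,355.00
  €229.24 + 19.92% × (€3,355.00 − €2,200.00) = €229.24 + 19.92% × €1,155.00 = €459.32

€459.32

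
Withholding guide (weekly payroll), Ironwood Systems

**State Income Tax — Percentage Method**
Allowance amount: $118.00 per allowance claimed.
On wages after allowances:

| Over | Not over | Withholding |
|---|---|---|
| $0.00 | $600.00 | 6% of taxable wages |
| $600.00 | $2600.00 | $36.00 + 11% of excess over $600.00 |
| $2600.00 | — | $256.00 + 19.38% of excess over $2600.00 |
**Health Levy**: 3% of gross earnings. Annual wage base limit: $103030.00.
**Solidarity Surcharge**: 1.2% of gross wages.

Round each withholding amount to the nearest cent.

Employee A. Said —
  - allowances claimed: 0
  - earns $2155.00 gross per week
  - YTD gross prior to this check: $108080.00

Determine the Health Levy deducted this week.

$0.00

Health Levy: YTD $108080.00 ≥ cap $103030.00 → $0.00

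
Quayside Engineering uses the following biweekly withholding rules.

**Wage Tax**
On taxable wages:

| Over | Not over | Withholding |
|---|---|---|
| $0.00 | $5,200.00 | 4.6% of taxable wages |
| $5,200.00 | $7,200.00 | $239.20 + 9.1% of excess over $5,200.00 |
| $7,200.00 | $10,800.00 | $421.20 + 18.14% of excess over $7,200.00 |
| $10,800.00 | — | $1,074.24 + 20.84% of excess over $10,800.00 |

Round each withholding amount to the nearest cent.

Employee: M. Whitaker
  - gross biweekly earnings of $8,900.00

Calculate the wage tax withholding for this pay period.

$729.58

Wage Tax: taxable = $8,900.00
  $421.20 + 18.14% × ($8,900.00 − $7,200.00) = $421.20 + 18.14% × $1,700.00 = $729.58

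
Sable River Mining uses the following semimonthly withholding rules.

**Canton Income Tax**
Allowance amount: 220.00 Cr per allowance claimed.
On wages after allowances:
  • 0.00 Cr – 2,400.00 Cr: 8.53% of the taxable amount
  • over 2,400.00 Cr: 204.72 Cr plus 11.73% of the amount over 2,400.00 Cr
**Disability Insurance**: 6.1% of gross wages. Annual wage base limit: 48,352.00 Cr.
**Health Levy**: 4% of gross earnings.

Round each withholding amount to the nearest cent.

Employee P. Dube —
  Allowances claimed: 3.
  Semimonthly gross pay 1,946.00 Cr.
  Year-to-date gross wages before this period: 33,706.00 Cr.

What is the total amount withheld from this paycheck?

306.25 Cr

Canton Income Tax: taxable = 1,946.00 Cr − 3×220.00 Cr = 1,286.00 Cr
  8.53% × 1,286.00 Cr = 109.70 Cr
Disability Insurance: 6.1% × 1,946.00 Cr = 118.71 Cr
Health Levy: 4% × 1,946.00 Cr = 77.84 Cr
Total: 109.70 Cr + 118.71 Cr + 77.84 Cr = 306.25 Cr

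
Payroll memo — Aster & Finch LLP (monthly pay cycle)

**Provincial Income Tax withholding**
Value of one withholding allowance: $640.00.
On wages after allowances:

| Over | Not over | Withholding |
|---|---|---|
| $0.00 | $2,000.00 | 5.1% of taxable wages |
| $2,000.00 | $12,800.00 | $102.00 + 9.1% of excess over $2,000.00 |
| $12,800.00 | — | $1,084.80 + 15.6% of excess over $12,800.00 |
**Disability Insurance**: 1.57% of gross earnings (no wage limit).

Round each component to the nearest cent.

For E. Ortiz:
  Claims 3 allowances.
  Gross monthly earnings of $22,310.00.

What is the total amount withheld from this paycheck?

$2,619.11

Provincial Income Tax: taxable = $22,310.00 − 3×$640.00 = $20,390.00
  $1,084.80 + 15.6% × ($20,390.00 − $12,800.00) = $1,084.80 + 15.6% × $7,590.00 = $2,268.84
Disability Insurance: 1.57% × $22,310.00 = $350.27
Total: $2,268.84 + $350.27 = $2,619.11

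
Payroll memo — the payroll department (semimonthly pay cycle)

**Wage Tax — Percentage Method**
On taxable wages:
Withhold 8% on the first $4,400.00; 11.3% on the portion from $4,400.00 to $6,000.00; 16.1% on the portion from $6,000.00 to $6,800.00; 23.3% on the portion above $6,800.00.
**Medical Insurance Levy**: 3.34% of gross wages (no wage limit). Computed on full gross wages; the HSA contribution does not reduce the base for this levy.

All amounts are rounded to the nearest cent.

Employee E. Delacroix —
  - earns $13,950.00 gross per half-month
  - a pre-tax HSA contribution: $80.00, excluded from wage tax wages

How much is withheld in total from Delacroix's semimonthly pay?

Wage Tax: taxable = $13,950.00 − $80.00 = $13,870.00
  $661.60 + 23.3% × ($13,870.00 − $6,800.00) = $661.60 + 23.3% × $7,070.00 = $2,308.91
Medical Insurance Levy: 3.34% × $13,950.00 = $465.93
Total: $2,308.91 + $465.93 = $2,774.84

$2,774.84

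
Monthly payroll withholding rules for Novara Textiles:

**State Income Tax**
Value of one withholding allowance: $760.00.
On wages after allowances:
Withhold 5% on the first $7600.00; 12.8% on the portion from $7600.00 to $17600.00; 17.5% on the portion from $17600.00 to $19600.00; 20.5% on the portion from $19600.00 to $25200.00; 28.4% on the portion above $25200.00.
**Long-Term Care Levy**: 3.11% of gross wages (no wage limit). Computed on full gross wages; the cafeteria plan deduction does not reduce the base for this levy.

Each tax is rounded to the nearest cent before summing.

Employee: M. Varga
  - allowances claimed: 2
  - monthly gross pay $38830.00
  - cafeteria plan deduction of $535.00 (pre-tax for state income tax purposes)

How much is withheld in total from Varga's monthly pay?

$7652.91

State Income Tax: taxable = $38830.00 − $535.00 − 2×$760.00 = $36775.00
  $3158.00 + 28.4% × ($36775.00 − $25200.00) = $3158.00 + 28.4% × $11575.00 = $6445.30
Long-Term Care Levy: 3.11% × $38830.00 = $1207.61
Total: $6445.30 + $1207.61 = $7652.91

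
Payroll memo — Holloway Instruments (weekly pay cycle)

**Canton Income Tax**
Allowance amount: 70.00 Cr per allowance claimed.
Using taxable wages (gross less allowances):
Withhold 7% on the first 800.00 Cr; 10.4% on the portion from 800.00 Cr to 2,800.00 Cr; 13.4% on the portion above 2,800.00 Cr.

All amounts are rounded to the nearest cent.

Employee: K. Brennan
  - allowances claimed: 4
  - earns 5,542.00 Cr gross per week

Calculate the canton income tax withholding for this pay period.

Canton Income Tax: taxable = 5,542.00 Cr − 4×70.00 Cr = 5,262.00 Cr
  264.00 Cr + 13.4% × (5,262.00 Cr − 2,800.00 Cr) = 264.00 Cr + 13.4% × 2,462.00 Cr = 593.91 Cr

593.91 Cr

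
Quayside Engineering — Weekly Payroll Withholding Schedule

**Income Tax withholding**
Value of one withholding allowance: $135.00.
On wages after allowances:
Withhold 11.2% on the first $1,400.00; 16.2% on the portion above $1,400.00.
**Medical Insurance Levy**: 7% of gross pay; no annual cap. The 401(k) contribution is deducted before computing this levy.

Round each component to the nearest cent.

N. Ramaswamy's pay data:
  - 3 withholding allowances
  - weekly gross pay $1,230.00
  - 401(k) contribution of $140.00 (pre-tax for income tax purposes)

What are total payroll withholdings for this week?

Income Tax: taxable = $1,230.00 − $140.00 − 3×$135.00 = $685.00
  11.2% × $685.00 = $76.72
Medical Insurance Levy: 7% × $1,090.00 = $76.30
Total: $76.72 + $76.30 = $153.02

$153.02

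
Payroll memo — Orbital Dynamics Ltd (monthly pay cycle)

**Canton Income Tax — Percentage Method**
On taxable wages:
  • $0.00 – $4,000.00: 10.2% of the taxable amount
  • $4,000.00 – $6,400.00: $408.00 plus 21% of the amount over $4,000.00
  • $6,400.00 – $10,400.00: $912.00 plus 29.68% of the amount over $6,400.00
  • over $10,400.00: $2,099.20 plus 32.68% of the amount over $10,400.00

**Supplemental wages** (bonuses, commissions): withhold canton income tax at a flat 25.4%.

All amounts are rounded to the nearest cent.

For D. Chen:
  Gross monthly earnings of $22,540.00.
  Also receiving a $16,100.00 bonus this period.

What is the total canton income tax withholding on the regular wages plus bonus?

Canton Income Tax: taxable = $22,540.00
  $2,099.20 + 32.68% × ($22,540.00 − $10,400.00) = $2,099.20 + 32.68% × $12,140.00 = $6,066.55
Supplemental (25.4% flat on bonus): 25.4% × $16,100.00 = $4,089.40
Total canton income tax: $6,066.55 + $4,089.40 = $10,155.95

$10,155.95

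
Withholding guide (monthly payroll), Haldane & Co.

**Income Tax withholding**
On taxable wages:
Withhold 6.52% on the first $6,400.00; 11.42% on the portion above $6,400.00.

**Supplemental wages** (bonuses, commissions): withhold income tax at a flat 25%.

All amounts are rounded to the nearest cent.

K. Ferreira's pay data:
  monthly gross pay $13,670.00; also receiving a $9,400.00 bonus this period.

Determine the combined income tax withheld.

Income Tax: taxable = $13,670.00
  $417.28 + 11.42% × ($13,670.00 − $6,400.00) = $417.28 + 11.42% × $7,270.00 = $1,247.51
Supplemental (25% flat on bonus): 25% × $9,400.00 = $2,350.00
Total income tax: $1,247.51 + $2,350.00 = $3,597.51

$3,597.51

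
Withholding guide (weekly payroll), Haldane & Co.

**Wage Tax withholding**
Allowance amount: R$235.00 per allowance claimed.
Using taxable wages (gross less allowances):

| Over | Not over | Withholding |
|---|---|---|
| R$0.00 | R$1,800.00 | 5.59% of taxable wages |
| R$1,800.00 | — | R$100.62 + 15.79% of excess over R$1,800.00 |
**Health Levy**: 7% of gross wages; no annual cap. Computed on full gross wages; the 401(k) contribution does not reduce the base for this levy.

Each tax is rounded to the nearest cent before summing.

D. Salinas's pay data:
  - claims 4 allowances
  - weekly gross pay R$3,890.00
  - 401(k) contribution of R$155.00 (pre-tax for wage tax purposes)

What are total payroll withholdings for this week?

Wage Tax: taxable = R$3,890.00 − R$155.00 − 4×R$235.00 = R$2,795.00
  R$100.62 + 15.79% × (R$2,795.00 − R$1,800.00) = R$100.62 + 15.79% × R$995.00 = R$257.73
Health Levy: 7% × R$3,890.00 = R$272.30
Total: R$257.73 + R$272.30 = R$530.03

R$530.03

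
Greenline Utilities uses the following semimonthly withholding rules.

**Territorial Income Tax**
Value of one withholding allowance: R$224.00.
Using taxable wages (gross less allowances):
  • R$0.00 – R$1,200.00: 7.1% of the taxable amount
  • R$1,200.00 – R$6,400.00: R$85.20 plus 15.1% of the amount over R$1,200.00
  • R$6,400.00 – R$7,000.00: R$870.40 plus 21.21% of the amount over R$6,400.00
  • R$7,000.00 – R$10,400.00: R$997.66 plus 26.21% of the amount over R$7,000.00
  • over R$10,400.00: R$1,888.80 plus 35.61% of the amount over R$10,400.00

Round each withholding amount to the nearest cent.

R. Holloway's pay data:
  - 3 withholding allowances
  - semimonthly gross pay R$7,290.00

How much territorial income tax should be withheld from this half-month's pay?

Territorial Income Tax: taxable = R$7,290.00 − 3×R$224.00 = R$6,618.00
  R$870.40 + 21.21% × (R$6,618.00 − R$6,400.00) = R$870.40 + 21.21% × R$218.00 = R$916.64

R$916.64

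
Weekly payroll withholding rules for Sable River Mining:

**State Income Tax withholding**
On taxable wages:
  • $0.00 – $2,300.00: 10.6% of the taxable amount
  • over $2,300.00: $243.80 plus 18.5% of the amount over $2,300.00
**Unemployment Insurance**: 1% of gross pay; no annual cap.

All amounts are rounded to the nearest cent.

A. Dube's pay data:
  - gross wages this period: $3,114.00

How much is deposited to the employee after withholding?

$2,688.47

State Income Tax: taxable = $3,114.00
  $243.80 + 18.5% × ($3,114.00 − $2,300.00) = $243.80 + 18.5% × $814.00 = $394.39
Unemployment Insurance: 1% × $3,114.00 = $31.14
Total withheld: $394.39 + $31.14 = $425.53
Net pay: $3,114.00 − $425.53 = $2,688.47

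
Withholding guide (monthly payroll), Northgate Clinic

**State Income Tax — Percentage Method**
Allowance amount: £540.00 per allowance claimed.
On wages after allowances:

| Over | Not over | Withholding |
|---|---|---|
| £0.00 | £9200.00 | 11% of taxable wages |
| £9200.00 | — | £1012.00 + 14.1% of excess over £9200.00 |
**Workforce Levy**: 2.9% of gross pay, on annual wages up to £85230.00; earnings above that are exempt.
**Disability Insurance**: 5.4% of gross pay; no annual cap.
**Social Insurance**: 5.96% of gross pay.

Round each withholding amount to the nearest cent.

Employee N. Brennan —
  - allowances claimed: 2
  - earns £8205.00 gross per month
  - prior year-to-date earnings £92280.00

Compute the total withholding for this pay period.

State Income Tax: taxable = £8205.00 − 2×£540.00 = £7125.00
  11% × £7125.00 = £783.75
Workforce Levy: YTD £92280.00 ≥ cap £85230.00 → £0.00
Disability Insurance: 5.4% × £8205.00 = £443.07
Social Insurance: 5.96% × £8205.00 = £489.02
Total: £783.75 + £0.00 + £443.07 + £489.02 = £1715.84

£1715.84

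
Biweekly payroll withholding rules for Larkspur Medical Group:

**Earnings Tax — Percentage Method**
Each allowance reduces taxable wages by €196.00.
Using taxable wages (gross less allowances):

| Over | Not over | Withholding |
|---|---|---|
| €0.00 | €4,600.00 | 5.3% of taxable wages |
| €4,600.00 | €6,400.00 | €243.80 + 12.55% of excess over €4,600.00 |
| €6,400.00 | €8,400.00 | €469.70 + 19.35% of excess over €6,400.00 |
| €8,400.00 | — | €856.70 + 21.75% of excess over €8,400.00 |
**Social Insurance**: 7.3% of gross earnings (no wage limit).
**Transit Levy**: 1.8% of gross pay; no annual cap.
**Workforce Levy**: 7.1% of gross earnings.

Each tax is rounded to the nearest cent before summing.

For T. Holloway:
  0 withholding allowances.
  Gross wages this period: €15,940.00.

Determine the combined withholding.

€5,078.93

Earnings Tax: taxable = €15,940.00
  €856.70 + 21.75% × (€15,940.00 − €8,400.00) = €856.70 + 21.75% × €7,540.00 = €2,496.65
Social Insurance: 7.3% × €15,940.00 = €1,163.62
Transit Levy: 1.8% × €15,940.00 = €286.92
Workforce Levy: 7.1% × €15,940.00 = €1,131.74
Total: €2,496.65 + €1,163.62 + €286.92 + €1,131.74 = €5,078.93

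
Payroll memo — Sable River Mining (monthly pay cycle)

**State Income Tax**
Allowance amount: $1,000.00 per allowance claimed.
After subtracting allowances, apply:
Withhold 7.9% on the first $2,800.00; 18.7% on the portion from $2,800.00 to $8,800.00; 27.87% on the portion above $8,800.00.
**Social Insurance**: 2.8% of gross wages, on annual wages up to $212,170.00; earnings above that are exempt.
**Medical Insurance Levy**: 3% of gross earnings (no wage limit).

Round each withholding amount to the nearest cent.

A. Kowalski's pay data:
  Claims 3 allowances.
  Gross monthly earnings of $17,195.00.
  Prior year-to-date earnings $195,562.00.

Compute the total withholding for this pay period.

$3,827.66

State Income Tax: taxable = $17,195.00 − 3×$1,000.00 = $14,195.00
  $1,343.20 + 27.87% × ($14,195.00 − $8,800.00) = $1,343.20 + 27.87% × $5,395.00 = $2,846.79
Social Insurance: cap $212,170.00 − YTD $195,562.00 = $16,608.00 subject; 2.8% × $16,608.00 = $465.02
Medical Insurance Levy: 3% × $17,195.00 = $515.85
Total: $2,846.79 + $465.02 + $515.85 = $3,827.66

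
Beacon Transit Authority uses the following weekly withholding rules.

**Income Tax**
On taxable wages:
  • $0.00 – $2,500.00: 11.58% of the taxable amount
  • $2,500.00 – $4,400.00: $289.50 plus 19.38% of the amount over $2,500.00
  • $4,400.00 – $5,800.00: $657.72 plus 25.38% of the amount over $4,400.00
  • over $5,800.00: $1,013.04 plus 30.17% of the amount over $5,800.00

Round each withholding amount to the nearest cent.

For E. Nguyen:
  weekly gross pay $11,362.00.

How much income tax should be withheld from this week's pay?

Income Tax: taxable = $11,362.00
  $1,013.04 + 30.17% × ($11,362.00 − $5,800.00) = $1,013.04 + 30.17% × $5,562.00 = $2,691.10

$2,691.10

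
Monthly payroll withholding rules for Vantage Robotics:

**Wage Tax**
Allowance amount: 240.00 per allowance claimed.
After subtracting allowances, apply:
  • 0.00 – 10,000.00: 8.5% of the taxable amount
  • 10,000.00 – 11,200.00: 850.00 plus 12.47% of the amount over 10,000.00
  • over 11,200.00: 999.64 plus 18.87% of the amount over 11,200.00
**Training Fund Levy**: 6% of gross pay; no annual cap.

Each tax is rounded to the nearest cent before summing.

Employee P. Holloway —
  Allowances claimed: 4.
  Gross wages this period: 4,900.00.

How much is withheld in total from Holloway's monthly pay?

Wage Tax: taxable = 4,900.00 − 4×240.00 = 3,940.00
  8.5% × 3,940.00 = 334.90
Training Fund Levy: 6% × 4,900.00 = 294.00
Total: 334.90 + 294.00 = 628.90

628.90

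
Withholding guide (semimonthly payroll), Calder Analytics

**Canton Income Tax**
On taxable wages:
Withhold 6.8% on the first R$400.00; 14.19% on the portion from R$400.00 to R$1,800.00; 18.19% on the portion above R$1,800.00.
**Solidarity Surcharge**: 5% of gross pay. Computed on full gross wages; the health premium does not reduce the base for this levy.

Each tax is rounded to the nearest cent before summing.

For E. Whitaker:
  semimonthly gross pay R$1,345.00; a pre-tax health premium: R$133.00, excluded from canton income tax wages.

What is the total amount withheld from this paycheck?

R$209.67

Canton Income Tax: taxable = R$1,345.00 − R$133.00 = R$1,212.00
  R$27.20 + 14.19% × (R$1,212.00 − R$400.00) = R$27.20 + 14.19% × R$812.00 = R$142.42
Solidarity Surcharge: 5% × R$1,345.00 = R$67.25
Total: R$142.42 + R$67.25 = R$209.67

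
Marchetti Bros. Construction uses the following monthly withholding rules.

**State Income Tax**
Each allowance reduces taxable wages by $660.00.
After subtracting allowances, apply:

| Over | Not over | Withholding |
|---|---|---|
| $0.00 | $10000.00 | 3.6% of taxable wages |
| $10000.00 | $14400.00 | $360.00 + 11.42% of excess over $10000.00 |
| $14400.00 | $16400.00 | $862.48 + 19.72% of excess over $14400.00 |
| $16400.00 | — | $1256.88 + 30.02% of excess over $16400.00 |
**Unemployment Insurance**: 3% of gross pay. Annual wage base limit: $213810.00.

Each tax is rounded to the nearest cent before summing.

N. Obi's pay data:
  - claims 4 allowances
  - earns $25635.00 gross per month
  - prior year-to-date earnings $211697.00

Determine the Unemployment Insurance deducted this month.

$63.39

Unemployment Insurance: cap $213810.00 − YTD $211697.00 = $2113.00 subject; 3% × $2113.00 = $63.39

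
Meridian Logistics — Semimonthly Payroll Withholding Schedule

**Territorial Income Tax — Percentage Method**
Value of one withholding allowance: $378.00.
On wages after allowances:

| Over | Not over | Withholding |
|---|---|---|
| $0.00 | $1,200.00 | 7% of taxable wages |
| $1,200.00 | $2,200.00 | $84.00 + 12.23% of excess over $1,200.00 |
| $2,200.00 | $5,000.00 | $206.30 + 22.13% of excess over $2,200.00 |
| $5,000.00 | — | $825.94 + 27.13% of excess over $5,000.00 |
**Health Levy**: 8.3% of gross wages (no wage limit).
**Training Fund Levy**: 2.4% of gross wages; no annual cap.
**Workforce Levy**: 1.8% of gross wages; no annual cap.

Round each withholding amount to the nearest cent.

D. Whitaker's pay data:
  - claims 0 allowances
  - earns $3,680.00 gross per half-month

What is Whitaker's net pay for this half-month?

$2,686.18

Territorial Income Tax: taxable = $3,680.00
  $206.30 + 22.13% × ($3,680.00 − $2,200.00) = $206.30 + 22.13% × $1,480.00 = $533.82
Health Levy: 8.3% × $3,680.00 = $305.44
Training Fund Levy: 2.4% × $3,680.00 = $88.32
Workforce Levy: 1.8% × $3,680.00 = $66.24
Total withheld: $533.82 + $305.44 + $88.32 + $66.24 = $993.82
Net pay: $3,680.00 − $993.82 = $2,686.18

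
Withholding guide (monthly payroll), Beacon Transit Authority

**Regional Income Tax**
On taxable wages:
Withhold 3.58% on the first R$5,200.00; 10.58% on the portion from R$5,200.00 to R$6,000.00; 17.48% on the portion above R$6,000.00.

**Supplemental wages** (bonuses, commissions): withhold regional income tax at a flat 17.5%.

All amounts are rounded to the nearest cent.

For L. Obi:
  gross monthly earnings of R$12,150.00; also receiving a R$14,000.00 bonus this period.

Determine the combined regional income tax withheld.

R$3,795.82

Regional Income Tax: taxable = R$12,150.00
  R$270.80 + 17.48% × (R$12,150.00 − R$6,000.00) = R$270.80 + 17.48% × R$6,150.00 = R$1,345.82
Supplemental (17.5% flat on bonus): 17.5% × R$14,000.00 = R$2,450.00
Total regional income tax: R$1,345.82 + R$2,450.00 = R$3,795.82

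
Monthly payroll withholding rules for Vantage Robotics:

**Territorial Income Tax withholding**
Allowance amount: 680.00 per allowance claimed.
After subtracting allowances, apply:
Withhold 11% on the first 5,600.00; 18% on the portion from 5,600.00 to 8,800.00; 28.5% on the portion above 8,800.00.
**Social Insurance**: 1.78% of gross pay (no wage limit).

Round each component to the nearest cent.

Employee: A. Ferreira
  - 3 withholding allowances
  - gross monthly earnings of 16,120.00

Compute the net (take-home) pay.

13,136.26

Territorial Income Tax: taxable = 16,120.00 − 3×680.00 = 14,080.00
  1,192.00 + 28.5% × (14,080.00 − 8,800.00) = 1,192.00 + 28.5% × 5,280.00 = 2,696.80
Social Insurance: 1.78% × 16,120.00 = 286.94
Total withheld: 2,696.80 + 286.94 = 2,983.74
Net pay: 16,120.00 − 2,983.74 = 13,136.26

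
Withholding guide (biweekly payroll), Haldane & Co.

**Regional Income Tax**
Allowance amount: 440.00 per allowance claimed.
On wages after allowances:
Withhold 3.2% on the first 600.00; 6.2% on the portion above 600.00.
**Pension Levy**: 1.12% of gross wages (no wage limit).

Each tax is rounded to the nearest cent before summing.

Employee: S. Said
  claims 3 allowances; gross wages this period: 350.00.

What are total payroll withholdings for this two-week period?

Regional Income Tax: taxable = 350.00 − 3×440.00 = -970.00
  Taxable ≤ 0 → 0.00
Pension Levy: 1.12% × 350.00 = 3.92
Total: 0.00 + 3.92 = 3.92

3.92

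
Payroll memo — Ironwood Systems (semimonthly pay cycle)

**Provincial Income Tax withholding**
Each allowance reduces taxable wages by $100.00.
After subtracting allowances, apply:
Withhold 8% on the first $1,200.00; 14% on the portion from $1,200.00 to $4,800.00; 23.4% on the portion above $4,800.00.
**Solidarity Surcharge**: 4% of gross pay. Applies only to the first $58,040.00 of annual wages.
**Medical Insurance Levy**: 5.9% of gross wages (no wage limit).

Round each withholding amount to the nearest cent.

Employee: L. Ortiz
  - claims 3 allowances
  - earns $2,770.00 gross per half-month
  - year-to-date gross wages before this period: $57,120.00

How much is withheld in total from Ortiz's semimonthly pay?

Provincial Income Tax: taxable = $2,770.00 − 3×$100.00 = $2,470.00
  $96.00 + 14% × ($2,470.00 − $1,200.00) = $96.00 + 14% × $1,270.00 = $273.80
Solidarity Surcharge: cap $58,040.00 − YTD $57,120.00 = $920.00 subject; 4% × $920.00 = $36.80
Medical Insurance Levy: 5.9% × $2,770.00 = $163.43
Total: $273.80 + $36.80 + $163.43 = $474.03

$474.03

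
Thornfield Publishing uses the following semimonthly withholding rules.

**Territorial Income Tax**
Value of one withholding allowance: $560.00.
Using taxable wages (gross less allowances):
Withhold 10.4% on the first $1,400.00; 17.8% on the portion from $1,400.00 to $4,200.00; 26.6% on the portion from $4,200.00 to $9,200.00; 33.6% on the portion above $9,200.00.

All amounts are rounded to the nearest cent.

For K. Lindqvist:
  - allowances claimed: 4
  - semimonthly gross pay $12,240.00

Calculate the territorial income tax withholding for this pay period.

Territorial Income Tax: taxable = $12,240.00 − 4×$560.00 = $10,000.00
  $1,974.00 + 33.6% × ($10,000.00 − $9,200.00) = $1,974.00 + 33.6% × $800.00 = $2,242.80

$2,242.80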